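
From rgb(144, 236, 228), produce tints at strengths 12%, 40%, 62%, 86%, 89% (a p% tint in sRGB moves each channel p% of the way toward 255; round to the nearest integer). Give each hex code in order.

#9DEEE7, #BCF4EF, #D5F8F5, #EFFCFB, #F3FDFC

12%: (144 + 13.32 = 157.32→157, 236 + 2.28 = 238.28→238, 228 + 3.24 = 231.24→231) → #9DEEE7
40%: (144 + 44.4 = 188.4→188, 236 + 7.6 = 243.6→244, 228 + 10.8 = 238.8→239) → #BCF4EF
62%: (144 + 68.82 = 212.82→213, 236 + 11.78 = 247.78→248, 228 + 16.74 = 244.74→245) → #D5F8F5
86%: (144 + 95.46 = 239.46→239, 236 + 16.34 = 252.34→252, 228 + 23.22 = 251.22→251) → #EFFCFB
89%: (144 + 98.79 = 242.79→243, 236 + 16.91 = 252.91→253, 228 + 24.03 = 252.03→252) → #F3FDFC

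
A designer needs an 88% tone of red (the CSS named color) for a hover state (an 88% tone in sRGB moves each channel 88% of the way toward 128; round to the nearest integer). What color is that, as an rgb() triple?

CSS red is rgb(255, 0, 0).
Per channel, c → c + 0.88(128 − c):
  R: 255 + 0.88×(128−255) = 255 − 111.76 = 143.24 → 143
  G: 0 + 112.64 = 112.64 → 113
  B: 0 + 0.88×(128−0) = 0 + 112.64 = 112.64 → 113

rgb(143, 113, 113)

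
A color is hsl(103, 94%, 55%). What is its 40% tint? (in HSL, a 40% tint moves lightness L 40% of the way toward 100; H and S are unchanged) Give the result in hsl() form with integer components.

L moves 40% from 55 toward 100: 55 + 18 = 73 → 73.
H and S are unchanged.

hsl(103, 94%, 73%)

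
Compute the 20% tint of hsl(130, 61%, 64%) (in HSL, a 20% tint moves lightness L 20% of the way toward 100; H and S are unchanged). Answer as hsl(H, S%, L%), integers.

L moves 20% from 64 toward 100: 64 + 7.2 = 71.2 → 71.
H and S are unchanged.

hsl(130, 61%, 71%)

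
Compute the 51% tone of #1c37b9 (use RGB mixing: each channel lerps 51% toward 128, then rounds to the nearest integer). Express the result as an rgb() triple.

rgb(79, 92, 156)

#1c37b9 is rgb(28, 55, 185).
Lerp each channel 51% toward 128:
  R: 28 + 0.51×(128−28) = 28 + 51 = 79 → 79
  G: 55 + 0.51×(128−55) = 55 + 37.23 = 92.23 → 92
  B: 185 − 29.07 = 155.93 → 156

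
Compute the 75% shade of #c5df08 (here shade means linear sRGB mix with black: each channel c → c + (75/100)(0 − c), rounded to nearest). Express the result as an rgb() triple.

#c5df08 is rgb(197, 223, 8).
A 75% shade moves each channel 75% toward 0:
  R: 197 − 147.75 = 49.25 → 49
  G: 223 + 0.75×(0−223) = 223 − 167.25 = 55.75 → 56
  B: 8 + 0.75×(0−8) = 8 − 6 = 2 → 2

rgb(49, 56, 2)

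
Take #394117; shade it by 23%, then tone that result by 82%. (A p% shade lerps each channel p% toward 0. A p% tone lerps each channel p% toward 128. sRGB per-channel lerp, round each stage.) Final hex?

#71726c

#394117 is rgb(57, 65, 23).
Per channel, c → c + 0.23(0 − c):
  R: 57 + 0.23×(0−57) = 57 − 13.11 = 43.89 → 44
  G: 65 + 0.23×(0−65) = 65 − 14.95 = 50.05 → 50
  B: 23 − 5.29 = 17.71 → 18
After the shade: rgb(44, 50, 18) = #2c3212.
An 82% tone moves each channel 82% toward 128:
  R: 44 + 0.82×(128−44) = 44 + 68.88 = 112.88 → 113
  G: 50 + 0.82×(128−50) = 50 + 63.96 = 113.96 → 114
  B: 18 + 0.82×(128−18) = 18 + 90.2 = 108.2 → 108
rgb(113, 114, 108) = #71726c.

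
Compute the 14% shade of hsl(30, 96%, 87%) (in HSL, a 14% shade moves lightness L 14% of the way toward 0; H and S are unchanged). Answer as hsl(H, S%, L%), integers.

hsl(30, 96%, 75%)

L moves 14% from 87 toward 0: 87 − 12.18 = 74.82 → 75.
H and S are unchanged.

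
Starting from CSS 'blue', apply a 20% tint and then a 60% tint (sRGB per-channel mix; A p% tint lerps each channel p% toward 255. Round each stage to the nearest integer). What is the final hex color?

CSS blue is rgb(0, 0, 255).
Per channel, c → c + 0.2(255 − c):
  R: 0 + 0.2×(255−0) = 0 + 51 = 51 → 51
  G: 0 + 51 = 51 → 51
  B: 255 + 0 = 255 → 255
After the tint: rgb(51, 51, 255) = #3333ff.
Lerp each channel 60% toward 255:
  R: 51 + 0.6×(255−51) = 51 + 122.4 = 173.4 → 173
  G: 51 + 122.4 = 173.4 → 173
  B: 255 + 0 = 255 → 255
rgb(173, 173, 255) = #adadff.

#adadff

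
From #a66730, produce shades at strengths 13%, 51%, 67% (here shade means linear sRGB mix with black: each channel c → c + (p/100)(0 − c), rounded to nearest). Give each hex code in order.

#905a2a, #513218, #372210

#a66730 is rgb(166, 103, 48).
13%: (166 − 21.58 = 144.42→144, 103 − 13.39 = 89.61→90, 48 − 6.24 = 41.76→42) → #905a2a
51%: (166 − 84.66 = 81.34→81, 103 − 52.53 = 50.47→50, 48 − 24.48 = 23.52→24) → #513218
67%: (166 − 111.22 = 54.78→55, 103 − 69.01 = 33.99→34, 48 − 32.16 = 15.84→16) → #372210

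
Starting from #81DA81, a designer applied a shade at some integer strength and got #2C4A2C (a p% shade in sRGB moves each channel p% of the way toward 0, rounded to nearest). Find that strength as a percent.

#81DA81 is rgb(129, 218, 129); #2C4A2C is rgb(44, 74, 44).
On the G channel (widest range): 74 ≈ 218 + (p/100)(0 − 218), so p ≈ 100×(74 − 218)/(0 − 218) = -14400/-218 = 66.06.
p = 66 reproduces all three channels after rounding.

66%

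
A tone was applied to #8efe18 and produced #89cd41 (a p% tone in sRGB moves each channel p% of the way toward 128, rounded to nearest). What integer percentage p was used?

39%

#8efe18 is rgb(142, 254, 24); #89cd41 is rgb(137, 205, 65).
On the G channel (widest range): 205 ≈ 254 + (p/100)(128 − 254), so p ≈ 100×(205 − 254)/(128 − 254) = -4900/-126 = 38.89.
p = 39 reproduces all three channels after rounding.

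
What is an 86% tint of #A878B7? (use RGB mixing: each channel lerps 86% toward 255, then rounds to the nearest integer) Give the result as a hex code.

#F3ECF5

#A878B7 is rgb(168, 120, 183).
Per channel, c → c + 0.86(255 − c):
  R: 168 + 74.82 = 242.82 → 243
  G: 120 + 0.86×(255−120) = 120 + 116.1 = 236.1 → 236
  B: 183 + 61.92 = 244.92 → 245
rgb(243, 236, 245) = #F3ECF5.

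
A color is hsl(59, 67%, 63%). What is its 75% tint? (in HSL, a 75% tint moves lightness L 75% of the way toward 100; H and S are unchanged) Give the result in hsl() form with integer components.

hsl(59, 67%, 91%)

L moves 75% from 63 toward 100: 63 + 27.75 = 90.75 → 91.
H and S are unchanged.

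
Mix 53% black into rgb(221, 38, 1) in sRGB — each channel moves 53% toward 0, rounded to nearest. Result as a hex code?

Per channel, c → c + 0.53(0 − c):
  R: 221 + 0.53×(0−221) = 221 − 117.13 = 103.87 → 104
  G: 38 − 20.14 = 17.86 → 18
  B: 1 + 0.53×(0−1) = 1 − 0.53 = 0.47 → 0
rgb(104, 18, 0) = #681200.

#681200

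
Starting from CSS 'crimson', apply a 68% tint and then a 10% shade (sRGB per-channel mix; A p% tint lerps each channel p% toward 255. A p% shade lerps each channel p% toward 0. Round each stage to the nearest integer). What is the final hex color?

CSS crimson is rgb(220, 20, 60).
A 68% tint moves each channel 68% toward 255:
  R: 220 + 23.8 = 243.8 → 244
  G: 20 + 159.8 = 179.8 → 180
  B: 60 + 0.68×(255−60) = 60 + 132.6 = 192.6 → 193
After the tint: rgb(244, 180, 193) = #F4B4C1.
A 10% shade moves each channel 10% toward 0:
  R: 244 + 0.1×(0−244) = 244 − 24.4 = 219.6 → 220
  G: 180 − 18 = 162 → 162
  B: 193 − 19.3 = 173.7 → 174
rgb(220, 162, 174) = #DCA2AE.

#DCA2AE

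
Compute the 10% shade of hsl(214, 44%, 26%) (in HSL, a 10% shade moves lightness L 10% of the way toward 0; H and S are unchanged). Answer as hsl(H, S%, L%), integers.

hsl(214, 44%, 23%)

L moves 10% from 26 toward 0: 26 − 2.6 = 23.4 → 23.
H and S are unchanged.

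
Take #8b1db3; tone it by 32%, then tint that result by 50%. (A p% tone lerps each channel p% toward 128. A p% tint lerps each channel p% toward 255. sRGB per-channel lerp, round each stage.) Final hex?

#8b1db3 is rgb(139, 29, 179).
A 32% tone moves each channel 32% toward 128:
  R: 139 − 3.52 = 135.48 → 135
  G: 29 + 31.68 = 60.68 → 61
  B: 179 + 0.32×(128−179) = 179 − 16.32 = 162.68 → 163
After the tone: rgb(135, 61, 163) = #873da3.
Lerp each channel 50% toward 255:
  R: 135 + 0.5×(255−135) = 135 + 60 = 195 → 195
  G: 61 + 0.5×(255−61) = 61 + 97 = 158 → 158
  B: 163 + 46 = 209 → 209
rgb(195, 158, 209) = #c39ed1.

#c39ed1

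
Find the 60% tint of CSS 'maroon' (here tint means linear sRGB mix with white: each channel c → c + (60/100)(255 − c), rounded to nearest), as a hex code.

#CC9999

CSS maroon is rgb(128, 0, 0).
Per channel, c → c + 0.6(255 − c):
  R: 128 + 76.2 = 204.2 → 204
  G: 0 + 0.6×(255−0) = 0 + 153 = 153 → 153
  B: 0 + 0.6×(255−0) = 0 + 153 = 153 → 153
rgb(204, 153, 153) = #CC9999.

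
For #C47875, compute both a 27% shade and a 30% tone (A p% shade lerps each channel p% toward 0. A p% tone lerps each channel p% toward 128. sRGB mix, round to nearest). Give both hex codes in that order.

#C47875 is rgb(196, 120, 117).
27% shade:
  R: 196 − 52.92 = 143.08 → 143
  G: 120 − 32.4 = 87.6 → 88
  B: 117 + 0.27×(0−117) = 117 − 31.59 = 85.41 → 85
  → #8F5855
30% tone:
  R: 196 + 0.3×(128−196) = 196 − 20.4 = 175.6 → 176
  G: 120 + 0.3×(128−120) = 120 + 2.4 = 122.4 → 122
  B: 117 + 3.3 = 120.3 → 120
  → #B07A78

#8F5855, #B07A78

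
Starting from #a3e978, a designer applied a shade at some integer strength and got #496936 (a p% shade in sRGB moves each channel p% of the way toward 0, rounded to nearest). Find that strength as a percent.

#a3e978 is rgb(163, 233, 120); #496936 is rgb(73, 105, 54).
On the G channel (widest range): 105 ≈ 233 + (p/100)(0 − 233), so p ≈ 100×(105 − 233)/(0 − 233) = -12800/-233 = 54.94.
p = 55 reproduces all three channels after rounding.

55%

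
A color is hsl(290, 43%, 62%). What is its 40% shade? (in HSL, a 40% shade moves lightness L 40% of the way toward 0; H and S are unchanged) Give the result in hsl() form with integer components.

hsl(290, 43%, 37%)

L moves 40% from 62 toward 0: 62 − 24.8 = 37.2 → 37.
H and S are unchanged.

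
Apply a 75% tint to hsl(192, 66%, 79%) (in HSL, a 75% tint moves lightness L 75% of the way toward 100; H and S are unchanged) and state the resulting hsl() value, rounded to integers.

L moves 75% from 79 toward 100: 79 + 15.75 = 94.75 → 95.
H and S are unchanged.

hsl(192, 66%, 95%)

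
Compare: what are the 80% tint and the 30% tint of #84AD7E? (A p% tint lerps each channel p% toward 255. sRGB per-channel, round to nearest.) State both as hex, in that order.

#E6EFE5, #A9C6A5

#84AD7E is rgb(132, 173, 126).
80% tint:
  R: 132 + 0.8×(255−132) = 132 + 98.4 = 230.4 → 230
  G: 173 + 0.8×(255−173) = 173 + 65.6 = 238.6 → 239
  B: 126 + 0.8×(255−126) = 126 + 103.2 = 229.2 → 229
  → #E6EFE5
30% tint:
  R: 132 + 36.9 = 168.9 → 169
  G: 173 + 24.6 = 197.6 → 198
  B: 126 + 38.7 = 164.7 → 165
  → #A9C6A5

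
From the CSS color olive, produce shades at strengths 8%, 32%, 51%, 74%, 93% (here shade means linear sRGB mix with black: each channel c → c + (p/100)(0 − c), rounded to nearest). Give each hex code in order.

#767600, #575700, #3f3f00, #212100, #090900

CSS olive is rgb(128, 128, 0).
8%: (128 − 10.24 = 117.76→118, 128 − 10.24 = 117.76→118, 0→0) → #767600
32%: (128 − 40.96 = 87.04→87, 128 − 40.96 = 87.04→87, 0→0) → #575700
51%: (128 − 65.28 = 62.72→63, 128 − 65.28 = 62.72→63, 0→0) → #3f3f00
74%: (128 − 94.72 = 33.28→33, 128 − 94.72 = 33.28→33, 0→0) → #212100
93%: (128 − 119.04 = 8.96→9, 128 − 119.04 = 8.96→9, 0→0) → #090900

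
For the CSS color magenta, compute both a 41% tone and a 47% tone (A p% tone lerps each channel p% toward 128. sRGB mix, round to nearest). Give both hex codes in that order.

#CB34CB, #C33CC3

CSS magenta is rgb(255, 0, 255).
41% tone:
  R: 255 + 0.41×(128−255) = 255 − 52.07 = 202.93 → 203
  G: 0 + 52.48 = 52.48 → 52
  B: 255 − 52.07 = 202.93 → 203
  → #CB34CB
47% tone:
  R: 255 − 59.69 = 195.31 → 195
  G: 0 + 60.16 = 60.16 → 60
  B: 255 + 0.47×(128−255) = 255 − 59.69 = 195.31 → 195
  → #C33CC3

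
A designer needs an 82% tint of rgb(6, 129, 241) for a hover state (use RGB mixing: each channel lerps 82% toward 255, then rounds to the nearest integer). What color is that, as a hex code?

An 82% tint moves each channel 82% toward 255:
  R: 6 + 0.82×(255−6) = 6 + 204.18 = 210.18 → 210
  G: 129 + 103.32 = 232.32 → 232
  B: 241 + 0.82×(255−241) = 241 + 11.48 = 252.48 → 252
rgb(210, 232, 252) = #d2e8fc.

#d2e8fc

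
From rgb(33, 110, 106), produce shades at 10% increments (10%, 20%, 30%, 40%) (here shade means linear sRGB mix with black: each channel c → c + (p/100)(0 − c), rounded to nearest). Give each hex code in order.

#1E635F, #1A5855, #174D4A, #144240

10%: (33 − 3.3 = 29.7→30, 110 − 11 = 99→99, 106 − 10.6 = 95.4→95) → #1E635F
20%: (33 − 6.6 = 26.4→26, 110 − 22 = 88→88, 106 − 21.2 = 84.8→85) → #1A5855
30%: (33 − 9.9 = 23.1→23, 110 − 33 = 77→77, 106 − 31.8 = 74.2→74) → #174D4A
40%: (33 − 13.2 = 19.8→20, 110 − 44 = 66→66, 106 − 42.4 = 63.6→64) → #144240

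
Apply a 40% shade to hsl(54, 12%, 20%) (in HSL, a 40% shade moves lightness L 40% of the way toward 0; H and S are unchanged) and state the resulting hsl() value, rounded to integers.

hsl(54, 12%, 12%)

L moves 40% from 20 toward 0: 20 − 8 = 12 → 12.
H and S are unchanged.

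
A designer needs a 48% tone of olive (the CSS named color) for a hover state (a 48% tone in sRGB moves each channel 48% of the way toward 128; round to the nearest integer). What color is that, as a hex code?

#80803d

CSS olive is rgb(128, 128, 0).
Lerp each channel 48% toward 128:
  R: 128 + 0.48×(128−128) = 128 + 0 = 128 → 128
  G: 128 + 0.48×(128−128) = 128 + 0 = 128 → 128
  B: 0 + 61.44 = 61.44 → 61
rgb(128, 128, 61) = #80803d.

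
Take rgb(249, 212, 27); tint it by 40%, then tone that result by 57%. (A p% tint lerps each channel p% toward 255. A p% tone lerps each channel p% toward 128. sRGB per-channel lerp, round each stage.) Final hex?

#b5ab7c

Per channel, c → c + 0.4(255 − c):
  R: 249 + 2.4 = 251.4 → 251
  G: 212 + 17.2 = 229.2 → 229
  B: 27 + 91.2 = 118.2 → 118
After the tint: rgb(251, 229, 118) = #fbe576.
A 57% tone moves each channel 57% toward 128:
  R: 251 + 0.57×(128−251) = 251 − 70.11 = 180.89 → 181
  G: 229 + 0.57×(128−229) = 229 − 57.57 = 171.43 → 171
  B: 118 + 0.57×(128−118) = 118 + 5.7 = 123.7 → 124
rgb(181, 171, 124) = #b5ab7c.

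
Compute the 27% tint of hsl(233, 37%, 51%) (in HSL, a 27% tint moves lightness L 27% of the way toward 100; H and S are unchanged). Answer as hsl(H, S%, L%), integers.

hsl(233, 37%, 64%)

L moves 27% from 51 toward 100: 51 + 13.23 = 64.23 → 64.
H and S are unchanged.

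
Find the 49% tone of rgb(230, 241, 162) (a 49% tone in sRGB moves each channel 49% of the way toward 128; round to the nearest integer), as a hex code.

#B4BA91

Per channel, c → c + 0.49(128 − c):
  R: 230 + 0.49×(128−230) = 230 − 49.98 = 180.02 → 180
  G: 241 − 55.37 = 185.63 → 186
  B: 162 + 0.49×(128−162) = 162 − 16.66 = 145.34 → 145
rgb(180, 186, 145) = #B4BA91.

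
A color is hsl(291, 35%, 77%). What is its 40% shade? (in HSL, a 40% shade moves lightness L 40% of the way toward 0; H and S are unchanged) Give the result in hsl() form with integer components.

hsl(291, 35%, 46%)

L moves 40% from 77 toward 0: 77 − 30.8 = 46.2 → 46.
H and S are unchanged.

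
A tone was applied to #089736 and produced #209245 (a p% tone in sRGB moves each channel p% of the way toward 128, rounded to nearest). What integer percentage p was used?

#089736 is rgb(8, 151, 54); #209245 is rgb(32, 146, 69).
On the R channel (widest range): 32 ≈ 8 + (p/100)(128 − 8), so p ≈ 100×(32 − 8)/(128 − 8) = 2400/120 = 20.00.
p = 20 reproduces all three channels after rounding.

20%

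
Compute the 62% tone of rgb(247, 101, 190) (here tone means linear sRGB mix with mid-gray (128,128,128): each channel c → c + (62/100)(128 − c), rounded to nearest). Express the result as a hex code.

Per channel, c → c + 0.62(128 − c):
  R: 247 + 0.62×(128−247) = 247 − 73.78 = 173.22 → 173
  G: 101 + 16.74 = 117.74 → 118
  B: 190 − 38.44 = 151.56 → 152
rgb(173, 118, 152) = #ad7698.

#ad7698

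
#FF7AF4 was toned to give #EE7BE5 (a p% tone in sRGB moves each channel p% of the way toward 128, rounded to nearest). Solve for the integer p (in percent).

#FF7AF4 is rgb(255, 122, 244); #EE7BE5 is rgb(238, 123, 229).
On the R channel (widest range): 238 ≈ 255 + (p/100)(128 − 255), so p ≈ 100×(238 − 255)/(128 − 255) = -1700/-127 = 13.39.
p = 13 reproduces all three channels after rounding.

13%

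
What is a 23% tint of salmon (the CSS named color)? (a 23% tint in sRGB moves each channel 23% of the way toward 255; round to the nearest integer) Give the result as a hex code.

#fb9d92

CSS salmon is rgb(250, 128, 114).
A 23% tint moves each channel 23% toward 255:
  R: 250 + 1.15 = 251.15 → 251
  G: 128 + 0.23×(255−128) = 128 + 29.21 = 157.21 → 157
  B: 114 + 32.43 = 146.43 → 146
rgb(251, 157, 146) = #fb9d92.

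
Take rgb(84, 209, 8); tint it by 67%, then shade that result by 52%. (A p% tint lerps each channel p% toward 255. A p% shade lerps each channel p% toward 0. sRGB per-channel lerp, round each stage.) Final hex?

#607353

Lerp each channel 67% toward 255:
  R: 84 + 0.67×(255−84) = 84 + 114.57 = 198.57 → 199
  G: 209 + 0.67×(255−209) = 209 + 30.82 = 239.82 → 240
  B: 8 + 165.49 = 173.49 → 173
After the tint: rgb(199, 240, 173) = #C7F0AD.
Lerp each channel 52% toward 0:
  R: 199 + 0.52×(0−199) = 199 − 103.48 = 95.52 → 96
  G: 240 + 0.52×(0−240) = 240 − 124.8 = 115.2 → 115
  B: 173 + 0.52×(0−173) = 173 − 89.96 = 83.04 → 83
rgb(96, 115, 83) = #607353.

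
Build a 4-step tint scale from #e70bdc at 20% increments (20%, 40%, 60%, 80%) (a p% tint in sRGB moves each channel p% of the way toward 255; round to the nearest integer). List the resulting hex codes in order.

#e70bdc is rgb(231, 11, 220).
20%: (231 + 4.8 = 235.8→236, 11 + 48.8 = 59.8→60, 220 + 7 = 227→227) → #ec3ce3
40%: (231 + 9.6 = 240.6→241, 11 + 97.6 = 108.6→109, 220 + 14 = 234→234) → #f16dea
60%: (231 + 14.4 = 245.4→245, 11 + 146.4 = 157.4→157, 220 + 21 = 241→241) → #f59df1
80%: (231 + 19.2 = 250.2→250, 11 + 195.2 = 206.2→206, 220 + 28 = 248→248) → #facef8

#ec3ce3, #f16dea, #f59df1, #facef8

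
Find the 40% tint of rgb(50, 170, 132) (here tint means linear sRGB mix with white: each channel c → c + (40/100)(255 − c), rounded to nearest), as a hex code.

Lerp each channel 40% toward 255:
  R: 50 + 0.4×(255−50) = 50 + 82 = 132 → 132
  G: 170 + 0.4×(255−170) = 170 + 34 = 204 → 204
  B: 132 + 0.4×(255−132) = 132 + 49.2 = 181.2 → 181
rgb(132, 204, 181) = #84CCB5.

#84CCB5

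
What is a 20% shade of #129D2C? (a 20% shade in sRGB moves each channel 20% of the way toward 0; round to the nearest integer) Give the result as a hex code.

#0E7E23

#129D2C is rgb(18, 157, 44).
Per channel, c → c + 0.2(0 − c):
  R: 18 − 3.6 = 14.4 → 14
  G: 157 + 0.2×(0−157) = 157 − 31.4 = 125.6 → 126
  B: 44 − 8.8 = 35.2 → 35
rgb(14, 126, 35) = #0E7E23.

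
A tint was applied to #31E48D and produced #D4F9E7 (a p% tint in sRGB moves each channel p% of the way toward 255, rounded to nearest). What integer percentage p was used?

#31E48D is rgb(49, 228, 141); #D4F9E7 is rgb(212, 249, 231).
On the R channel (widest range): 212 ≈ 49 + (p/100)(255 − 49), so p ≈ 100×(212 − 49)/(255 − 49) = 16300/206 = 79.13.
p = 79 reproduces all three channels after rounding.

79%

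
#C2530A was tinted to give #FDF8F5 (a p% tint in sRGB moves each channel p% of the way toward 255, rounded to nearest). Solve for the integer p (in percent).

96%

#C2530A is rgb(194, 83, 10); #FDF8F5 is rgb(253, 248, 245).
On the B channel (widest range): 245 ≈ 10 + (p/100)(255 − 10), so p ≈ 100×(245 − 10)/(255 − 10) = 23500/245 = 95.92.
p = 96 reproduces all three channels after rounding.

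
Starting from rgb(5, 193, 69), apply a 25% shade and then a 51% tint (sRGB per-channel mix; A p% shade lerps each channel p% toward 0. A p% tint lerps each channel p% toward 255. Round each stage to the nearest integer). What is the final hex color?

#84C99C

Per channel, c → c + 0.25(0 − c):
  R: 5 + 0.25×(0−5) = 5 − 1.25 = 3.75 → 4
  G: 193 − 48.25 = 144.75 → 145
  B: 69 − 17.25 = 51.75 → 52
After the shade: rgb(4, 145, 52) = #049134.
Per channel, c → c + 0.51(255 − c):
  R: 4 + 0.51×(255−4) = 4 + 128.01 = 132.01 → 132
  G: 145 + 56.1 = 201.1 → 201
  B: 52 + 0.51×(255−52) = 52 + 103.53 = 155.53 → 156
rgb(132, 201, 156) = #84C99C.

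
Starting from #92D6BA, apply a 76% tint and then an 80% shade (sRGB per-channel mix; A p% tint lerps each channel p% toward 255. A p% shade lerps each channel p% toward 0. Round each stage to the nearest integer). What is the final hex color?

#2E3130

#92D6BA is rgb(146, 214, 186).
Lerp each channel 76% toward 255:
  R: 146 + 0.76×(255−146) = 146 + 82.84 = 228.84 → 229
  G: 214 + 31.16 = 245.16 → 245
  B: 186 + 52.44 = 238.44 → 238
After the tint: rgb(229, 245, 238) = #E5F5EE.
Lerp each channel 80% toward 0:
  R: 229 + 0.8×(0−229) = 229 − 183.2 = 45.8 → 46
  G: 245 + 0.8×(0−245) = 245 − 196 = 49 → 49
  B: 238 + 0.8×(0−238) = 238 − 190.4 = 47.6 → 48
rgb(46, 49, 48) = #2E3130.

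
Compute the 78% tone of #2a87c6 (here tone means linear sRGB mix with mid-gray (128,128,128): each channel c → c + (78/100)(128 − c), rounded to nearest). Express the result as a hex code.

#2a87c6 is rgb(42, 135, 198).
A 78% tone moves each channel 78% toward 128:
  R: 42 + 0.78×(128−42) = 42 + 67.08 = 109.08 → 109
  G: 135 + 0.78×(128−135) = 135 − 5.46 = 129.54 → 130
  B: 198 − 54.6 = 143.4 → 143
rgb(109, 130, 143) = #6d828f.

#6d828f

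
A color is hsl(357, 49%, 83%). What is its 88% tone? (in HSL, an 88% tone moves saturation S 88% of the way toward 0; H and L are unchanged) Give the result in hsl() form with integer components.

hsl(357, 6%, 83%)

S moves 88% from 49 toward 0: 49 − 43.12 = 5.88 → 6.
H and L are unchanged.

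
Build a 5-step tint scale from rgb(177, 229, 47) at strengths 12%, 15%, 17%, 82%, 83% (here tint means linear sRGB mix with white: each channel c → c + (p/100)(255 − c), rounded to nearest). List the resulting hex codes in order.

12%: (177 + 9.36 = 186.36→186, 229 + 3.12 = 232.12→232, 47 + 24.96 = 71.96→72) → #BAE848
15%: (177 + 11.7 = 188.7→189, 229 + 3.9 = 232.9→233, 47 + 31.2 = 78.2→78) → #BDE94E
17%: (177 + 13.26 = 190.26→190, 229 + 4.42 = 233.42→233, 47 + 35.36 = 82.36→82) → #BEE952
82%: (177 + 63.96 = 240.96→241, 229 + 21.32 = 250.32→250, 47 + 170.56 = 217.56→218) → #F1FADA
83%: (177 + 64.74 = 241.74→242, 229 + 21.58 = 250.58→251, 47 + 172.64 = 219.64→220) → #F2FBDC

#BAE848, #BDE94E, #BEE952, #F1FADA, #F2FBDC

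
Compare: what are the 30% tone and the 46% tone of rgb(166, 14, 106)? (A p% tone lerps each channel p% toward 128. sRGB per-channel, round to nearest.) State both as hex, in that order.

#9B3071, #954274

30% tone:
  R: 166 − 11.4 = 154.6 → 155
  G: 14 + 0.3×(128−14) = 14 + 34.2 = 48.2 → 48
  B: 106 + 0.3×(128−106) = 106 + 6.6 = 112.6 → 113
  → #9B3071
46% tone:
  R: 166 + 0.46×(128−166) = 166 − 17.48 = 148.52 → 149
  G: 14 + 0.46×(128−14) = 14 + 52.44 = 66.44 → 66
  B: 106 + 0.46×(128−106) = 106 + 10.12 = 116.12 → 116
  → #954274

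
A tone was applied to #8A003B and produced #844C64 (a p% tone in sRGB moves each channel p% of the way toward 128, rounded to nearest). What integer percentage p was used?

#8A003B is rgb(138, 0, 59); #844C64 is rgb(132, 76, 100).
On the G channel (widest range): 76 ≈ 0 + (p/100)(128 − 0), so p ≈ 100×(76 − 0)/(128 − 0) = 7600/128 = 59.38.
p = 59 reproduces all three channels after rounding.

59%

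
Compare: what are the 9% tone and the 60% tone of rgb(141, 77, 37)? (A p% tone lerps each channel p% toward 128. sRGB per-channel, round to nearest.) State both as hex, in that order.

9% tone:
  R: 141 + 0.09×(128−141) = 141 − 1.17 = 139.83 → 140
  G: 77 + 4.59 = 81.59 → 82
  B: 37 + 0.09×(128−37) = 37 + 8.19 = 45.19 → 45
  → #8c522d
60% tone:
  R: 141 + 0.6×(128−141) = 141 − 7.8 = 133.2 → 133
  G: 77 + 0.6×(128−77) = 77 + 30.6 = 107.6 → 108
  B: 37 + 0.6×(128−37) = 37 + 54.6 = 91.6 → 92
  → #856c5c

#8c522d, #856c5c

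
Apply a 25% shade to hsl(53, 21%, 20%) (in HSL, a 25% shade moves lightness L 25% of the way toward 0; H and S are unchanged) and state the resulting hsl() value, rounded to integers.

hsl(53, 21%, 15%)

L moves 25% from 20 toward 0: 20 − 5 = 15 → 15.
H and S are unchanged.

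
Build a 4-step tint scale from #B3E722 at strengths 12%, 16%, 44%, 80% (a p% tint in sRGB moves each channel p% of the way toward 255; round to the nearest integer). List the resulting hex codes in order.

#B3E722 is rgb(179, 231, 34).
12%: (179 + 9.12 = 188.12→188, 231 + 2.88 = 233.88→234, 34 + 26.52 = 60.52→61) → #BCEA3D
16%: (179 + 12.16 = 191.16→191, 231 + 3.84 = 234.84→235, 34 + 35.36 = 69.36→69) → #BFEB45
44%: (179 + 33.44 = 212.44→212, 231 + 10.56 = 241.56→242, 34 + 97.24 = 131.24→131) → #D4F283
80%: (179 + 60.8 = 239.8→240, 231 + 19.2 = 250.2→250, 34 + 176.8 = 210.8→211) → #F0FAD3

#BCEA3D, #BFEB45, #D4F283, #F0FAD3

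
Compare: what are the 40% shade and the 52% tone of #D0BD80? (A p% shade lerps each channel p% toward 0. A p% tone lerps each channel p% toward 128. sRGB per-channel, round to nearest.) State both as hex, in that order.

#7D714D, #A69D80

#D0BD80 is rgb(208, 189, 128).
40% shade:
  R: 208 + 0.4×(0−208) = 208 − 83.2 = 124.8 → 125
  G: 189 − 75.6 = 113.4 → 113
  B: 128 + 0.4×(0−128) = 128 − 51.2 = 76.8 → 77
  → #7D714D
52% tone:
  R: 208 − 41.6 = 166.4 → 166
  G: 189 + 0.52×(128−189) = 189 − 31.72 = 157.28 → 157
  B: 128 + 0.52×(128−128) = 128 + 0 = 128 → 128
  → #A69D80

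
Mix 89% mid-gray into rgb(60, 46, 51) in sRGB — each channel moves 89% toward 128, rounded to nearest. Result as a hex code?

#797778

Lerp each channel 89% toward 128:
  R: 60 + 60.52 = 120.52 → 121
  G: 46 + 72.98 = 118.98 → 119
  B: 51 + 0.89×(128−51) = 51 + 68.53 = 119.53 → 120
rgb(121, 119, 120) = #797778.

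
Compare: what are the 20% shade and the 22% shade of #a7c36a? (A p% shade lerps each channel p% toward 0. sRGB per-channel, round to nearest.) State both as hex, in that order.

#a7c36a is rgb(167, 195, 106).
20% shade:
  R: 167 − 33.4 = 133.6 → 134
  G: 195 + 0.2×(0−195) = 195 − 39 = 156 → 156
  B: 106 + 0.2×(0−106) = 106 − 21.2 = 84.8 → 85
  → #869c55
22% shade:
  R: 167 + 0.22×(0−167) = 167 − 36.74 = 130.26 → 130
  G: 195 + 0.22×(0−195) = 195 − 42.9 = 152.1 → 152
  B: 106 + 0.22×(0−106) = 106 − 23.32 = 82.68 → 83
  → #829853

#869c55, #829853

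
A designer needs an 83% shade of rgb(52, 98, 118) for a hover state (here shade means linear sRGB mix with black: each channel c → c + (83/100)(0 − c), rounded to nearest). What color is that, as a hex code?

Per channel, c → c + 0.83(0 − c):
  R: 52 + 0.83×(0−52) = 52 − 43.16 = 8.84 → 9
  G: 98 − 81.34 = 16.66 → 17
  B: 118 − 97.94 = 20.06 → 20
rgb(9, 17, 20) = #091114.

#091114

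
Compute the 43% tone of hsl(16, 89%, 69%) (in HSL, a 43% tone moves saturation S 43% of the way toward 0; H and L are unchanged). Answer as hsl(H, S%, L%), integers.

S moves 43% from 89 toward 0: 89 − 38.27 = 50.73 → 51.
H and L are unchanged.

hsl(16, 51%, 69%)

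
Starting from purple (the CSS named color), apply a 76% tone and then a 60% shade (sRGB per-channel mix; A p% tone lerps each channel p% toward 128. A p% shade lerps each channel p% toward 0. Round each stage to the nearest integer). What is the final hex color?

#332733

CSS purple is rgb(128, 0, 128).
A 76% tone moves each channel 76% toward 128:
  R: 128 + 0.76×(128−128) = 128 + 0 = 128 → 128
  G: 0 + 0.76×(128−0) = 0 + 97.28 = 97.28 → 97
  B: 128 + 0.76×(128−128) = 128 + 0 = 128 → 128
After the tone: rgb(128, 97, 128) = #806180.
Per channel, c → c + 0.6(0 − c):
  R: 128 − 76.8 = 51.2 → 51
  G: 97 − 58.2 = 38.8 → 39
  B: 128 + 0.6×(0−128) = 128 − 76.8 = 51.2 → 51
rgb(51, 39, 51) = #332733.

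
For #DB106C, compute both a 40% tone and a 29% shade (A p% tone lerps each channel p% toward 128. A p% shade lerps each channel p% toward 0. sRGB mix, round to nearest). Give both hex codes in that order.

#B73D74, #9B0B4D

#DB106C is rgb(219, 16, 108).
40% tone:
  R: 219 + 0.4×(128−219) = 219 − 36.4 = 182.6 → 183
  G: 16 + 0.4×(128−16) = 16 + 44.8 = 60.8 → 61
  B: 108 + 0.4×(128−108) = 108 + 8 = 116 → 116
  → #B73D74
29% shade:
  R: 219 − 63.51 = 155.49 → 155
  G: 16 + 0.29×(0−16) = 16 − 4.64 = 11.36 → 11
  B: 108 − 31.32 = 76.68 → 77
  → #9B0B4D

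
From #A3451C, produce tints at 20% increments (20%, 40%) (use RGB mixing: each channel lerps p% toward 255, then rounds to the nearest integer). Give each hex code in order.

#A3451C is rgb(163, 69, 28).
20%: (163 + 18.4 = 181.4→181, 69 + 37.2 = 106.2→106, 28 + 45.4 = 73.4→73) → #B56A49
40%: (163 + 36.8 = 199.8→200, 69 + 74.4 = 143.4→143, 28 + 90.8 = 118.8→119) → #C88F77

#B56A49, #C88F77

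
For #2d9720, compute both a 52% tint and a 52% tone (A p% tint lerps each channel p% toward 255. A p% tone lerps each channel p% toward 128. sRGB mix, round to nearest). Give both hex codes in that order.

#2d9720 is rgb(45, 151, 32).
52% tint:
  R: 45 + 109.2 = 154.2 → 154
  G: 151 + 0.52×(255−151) = 151 + 54.08 = 205.08 → 205
  B: 32 + 0.52×(255−32) = 32 + 115.96 = 147.96 → 148
  → #9acd94
52% tone:
  R: 45 + 0.52×(128−45) = 45 + 43.16 = 88.16 → 88
  G: 151 + 0.52×(128−151) = 151 − 11.96 = 139.04 → 139
  B: 32 + 49.92 = 81.92 → 82
  → #588b52

#9acd94, #588b52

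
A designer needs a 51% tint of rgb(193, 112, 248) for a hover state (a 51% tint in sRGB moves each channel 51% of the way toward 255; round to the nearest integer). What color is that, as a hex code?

#E1B9FC

Lerp each channel 51% toward 255:
  R: 193 + 0.51×(255−193) = 193 + 31.62 = 224.62 → 225
  G: 112 + 72.93 = 184.93 → 185
  B: 248 + 3.57 = 251.57 → 252
rgb(225, 185, 252) = #E1B9FC.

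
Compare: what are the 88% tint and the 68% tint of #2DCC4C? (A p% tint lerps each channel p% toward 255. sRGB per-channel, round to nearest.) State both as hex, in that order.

#E6F9EA, #BCEFC6

#2DCC4C is rgb(45, 204, 76).
88% tint:
  R: 45 + 0.88×(255−45) = 45 + 184.8 = 229.8 → 230
  G: 204 + 44.88 = 248.88 → 249
  B: 76 + 157.52 = 233.52 → 234
  → #E6F9EA
68% tint:
  R: 45 + 142.8 = 187.8 → 188
  G: 204 + 0.68×(255−204) = 204 + 34.68 = 238.68 → 239
  B: 76 + 0.68×(255−76) = 76 + 121.72 = 197.72 → 198
  → #BCEFC6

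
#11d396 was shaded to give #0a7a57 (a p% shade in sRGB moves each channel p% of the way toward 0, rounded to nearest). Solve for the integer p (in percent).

42%

#11d396 is rgb(17, 211, 150); #0a7a57 is rgb(10, 122, 87).
On the G channel (widest range): 122 ≈ 211 + (p/100)(0 − 211), so p ≈ 100×(122 − 211)/(0 − 211) = -8900/-211 = 42.18.
p = 42 reproduces all three channels after rounding.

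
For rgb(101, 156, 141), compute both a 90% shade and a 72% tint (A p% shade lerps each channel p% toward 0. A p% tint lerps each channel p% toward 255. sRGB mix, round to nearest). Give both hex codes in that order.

#0A100E, #D4E3DF

90% shade:
  R: 101 − 90.9 = 10.1 → 10
  G: 156 + 0.9×(0−156) = 156 − 140.4 = 15.6 → 16
  B: 141 + 0.9×(0−141) = 141 − 126.9 = 14.1 → 14
  → #0A100E
72% tint:
  R: 101 + 0.72×(255−101) = 101 + 110.88 = 211.88 → 212
  G: 156 + 0.72×(255−156) = 156 + 71.28 = 227.28 → 227
  B: 141 + 82.08 = 223.08 → 223
  → #D4E3DF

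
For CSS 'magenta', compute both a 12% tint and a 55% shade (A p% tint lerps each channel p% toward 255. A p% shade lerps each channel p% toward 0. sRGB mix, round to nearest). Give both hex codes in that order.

CSS magenta is rgb(255, 0, 255).
12% tint:
  R: 255 + 0.12×(255−255) = 255 + 0 = 255 → 255
  G: 0 + 0.12×(255−0) = 0 + 30.6 = 30.6 → 31
  B: 255 + 0 = 255 → 255
  → #ff1fff
55% shade:
  R: 255 + 0.55×(0−255) = 255 − 140.25 = 114.75 → 115
  G: 0 + 0 = 0 → 0
  B: 255 + 0.55×(0−255) = 255 − 140.25 = 114.75 → 115
  → #730073

#ff1fff, #730073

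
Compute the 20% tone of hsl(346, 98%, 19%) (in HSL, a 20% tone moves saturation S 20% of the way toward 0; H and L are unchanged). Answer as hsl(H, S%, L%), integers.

S moves 20% from 98 toward 0: 98 − 19.6 = 78.4 → 78.
H and L are unchanged.

hsl(346, 78%, 19%)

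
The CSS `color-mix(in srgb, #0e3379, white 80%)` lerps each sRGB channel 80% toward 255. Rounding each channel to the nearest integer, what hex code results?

#0e3379 is rgb(14, 51, 121).
An 80% tint moves each channel 80% toward 255:
  R: 14 + 0.8×(255−14) = 14 + 192.8 = 206.8 → 207
  G: 51 + 163.2 = 214.2 → 214
  B: 121 + 107.2 = 228.2 → 228
rgb(207, 214, 228) = #cfd6e4.

#cfd6e4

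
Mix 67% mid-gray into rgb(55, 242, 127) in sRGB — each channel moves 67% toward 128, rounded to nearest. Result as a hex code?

A 67% tone moves each channel 67% toward 128:
  R: 55 + 0.67×(128−55) = 55 + 48.91 = 103.91 → 104
  G: 242 + 0.67×(128−242) = 242 − 76.38 = 165.62 → 166
  B: 127 + 0.67×(128−127) = 127 + 0.67 = 127.67 → 128
rgb(104, 166, 128) = #68a680.

#68a680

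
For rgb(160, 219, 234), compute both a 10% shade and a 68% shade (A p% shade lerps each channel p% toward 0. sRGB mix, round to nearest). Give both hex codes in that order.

10% shade:
  R: 160 + 0.1×(0−160) = 160 − 16 = 144 → 144
  G: 219 + 0.1×(0−219) = 219 − 21.9 = 197.1 → 197
  B: 234 + 0.1×(0−234) = 234 − 23.4 = 210.6 → 211
  → #90c5d3
68% shade:
  R: 160 + 0.68×(0−160) = 160 − 108.8 = 51.2 → 51
  G: 219 + 0.68×(0−219) = 219 − 148.92 = 70.08 → 70
  B: 234 − 159.12 = 74.88 → 75
  → #33464b

#90c5d3, #33464b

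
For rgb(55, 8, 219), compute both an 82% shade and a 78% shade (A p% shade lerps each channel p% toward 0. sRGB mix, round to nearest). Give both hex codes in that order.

#0A0127, #0C0230

82% shade:
  R: 55 − 45.1 = 9.9 → 10
  G: 8 − 6.56 = 1.44 → 1
  B: 219 − 179.58 = 39.42 → 39
  → #0A0127
78% shade:
  R: 55 − 42.9 = 12.1 → 12
  G: 8 + 0.78×(0−8) = 8 − 6.24 = 1.76 → 2
  B: 219 + 0.78×(0−219) = 219 − 170.82 = 48.18 → 48
  → #0C0230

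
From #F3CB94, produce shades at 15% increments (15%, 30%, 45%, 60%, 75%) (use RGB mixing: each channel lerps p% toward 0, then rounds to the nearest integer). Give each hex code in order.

#F3CB94 is rgb(243, 203, 148).
15%: (243 − 36.45 = 206.55→207, 203 − 30.45 = 172.55→173, 148 − 22.2 = 125.8→126) → #CFAD7E
30%: (243 − 72.9 = 170.1→170, 203 − 60.9 = 142.1→142, 148 − 44.4 = 103.6→104) → #AA8E68
45%: (243 − 109.35 = 133.65→134, 203 − 91.35 = 111.65→112, 148 − 66.6 = 81.4→81) → #867051
60%: (243 − 145.8 = 97.2→97, 203 − 121.8 = 81.2→81, 148 − 88.8 = 59.2→59) → #61513B
75%: (243 − 182.25 = 60.75→61, 203 − 152.25 = 50.75→51, 148 − 111 = 37→37) → #3D3325

#CFAD7E, #AA8E68, #867051, #61513B, #3D3325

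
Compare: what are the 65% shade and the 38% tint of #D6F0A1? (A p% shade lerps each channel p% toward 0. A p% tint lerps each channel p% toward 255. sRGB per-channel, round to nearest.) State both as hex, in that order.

#4B5438, #E6F6C5

#D6F0A1 is rgb(214, 240, 161).
65% shade:
  R: 214 − 139.1 = 74.9 → 75
  G: 240 + 0.65×(0−240) = 240 − 156 = 84 → 84
  B: 161 + 0.65×(0−161) = 161 − 104.65 = 56.35 → 56
  → #4B5438
38% tint:
  R: 214 + 15.58 = 229.58 → 230
  G: 240 + 5.7 = 245.7 → 246
  B: 161 + 35.72 = 196.72 → 197
  → #E6F6C5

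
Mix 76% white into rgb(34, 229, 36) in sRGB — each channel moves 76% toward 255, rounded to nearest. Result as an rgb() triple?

rgb(202, 249, 202)

Per channel, c → c + 0.76(255 − c):
  R: 34 + 167.96 = 201.96 → 202
  G: 229 + 19.76 = 248.76 → 249
  B: 36 + 0.76×(255−36) = 36 + 166.44 = 202.44 → 202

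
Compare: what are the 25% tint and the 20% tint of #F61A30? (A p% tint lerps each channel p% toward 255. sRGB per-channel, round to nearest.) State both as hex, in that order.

#F61A30 is rgb(246, 26, 48).
25% tint:
  R: 246 + 0.25×(255−246) = 246 + 2.25 = 248.25 → 248
  G: 26 + 57.25 = 83.25 → 83
  B: 48 + 51.75 = 99.75 → 100
  → #F85364
20% tint:
  R: 246 + 1.8 = 247.8 → 248
  G: 26 + 0.2×(255−26) = 26 + 45.8 = 71.8 → 72
  B: 48 + 0.2×(255−48) = 48 + 41.4 = 89.4 → 89
  → #F84859

#F85364, #F84859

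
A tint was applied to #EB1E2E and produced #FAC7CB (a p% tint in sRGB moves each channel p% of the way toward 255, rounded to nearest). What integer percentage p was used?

75%

#EB1E2E is rgb(235, 30, 46); #FAC7CB is rgb(250, 199, 203).
On the G channel (widest range): 199 ≈ 30 + (p/100)(255 − 30), so p ≈ 100×(199 − 30)/(255 − 30) = 16900/225 = 75.11.
p = 75 reproduces all three channels after rounding.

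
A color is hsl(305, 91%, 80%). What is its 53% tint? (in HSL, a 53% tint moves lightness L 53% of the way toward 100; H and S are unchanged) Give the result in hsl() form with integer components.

hsl(305, 91%, 91%)

L moves 53% from 80 toward 100: 80 + 10.6 = 90.6 → 91.
H and S are unchanged.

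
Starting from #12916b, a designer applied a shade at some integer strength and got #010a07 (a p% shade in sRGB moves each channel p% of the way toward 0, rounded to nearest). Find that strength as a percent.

#12916b is rgb(18, 145, 107); #010a07 is rgb(1, 10, 7).
On the G channel (widest range): 10 ≈ 145 + (p/100)(0 − 145), so p ≈ 100×(10 − 145)/(0 − 145) = -13500/-145 = 93.10.
p = 93 reproduces all three channels after rounding.

93%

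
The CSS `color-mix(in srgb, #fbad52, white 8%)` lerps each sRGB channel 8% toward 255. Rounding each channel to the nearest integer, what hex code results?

#fbb460

#fbad52 is rgb(251, 173, 82).
Per channel, c → c + 0.08(255 − c):
  R: 251 + 0.08×(255−251) = 251 + 0.32 = 251.32 → 251
  G: 173 + 6.56 = 179.56 → 180
  B: 82 + 13.84 = 95.84 → 96
rgb(251, 180, 96) = #fbb460.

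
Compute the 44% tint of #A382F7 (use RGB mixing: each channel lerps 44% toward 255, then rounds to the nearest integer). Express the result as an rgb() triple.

#A382F7 is rgb(163, 130, 247).
A 44% tint moves each channel 44% toward 255:
  R: 163 + 0.44×(255−163) = 163 + 40.48 = 203.48 → 203
  G: 130 + 0.44×(255−130) = 130 + 55 = 185 → 185
  B: 247 + 3.52 = 250.52 → 251

rgb(203, 185, 251)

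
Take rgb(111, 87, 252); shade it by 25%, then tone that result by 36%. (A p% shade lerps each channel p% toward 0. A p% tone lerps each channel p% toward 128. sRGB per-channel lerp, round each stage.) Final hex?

Per channel, c → c + 0.25(0 − c):
  R: 111 − 27.75 = 83.25 → 83
  G: 87 + 0.25×(0−87) = 87 − 21.75 = 65.25 → 65
  B: 252 − 63 = 189 → 189
After the shade: rgb(83, 65, 189) = #5341bd.
Lerp each channel 36% toward 128:
  R: 83 + 16.2 = 99.2 → 99
  G: 65 + 22.68 = 87.68 → 88
  B: 189 − 21.96 = 167.04 → 167
rgb(99, 88, 167) = #6358a7.

#6358a7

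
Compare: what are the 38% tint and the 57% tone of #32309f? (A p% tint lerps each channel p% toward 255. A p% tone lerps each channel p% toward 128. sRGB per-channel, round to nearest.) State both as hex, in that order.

#32309f is rgb(50, 48, 159).
38% tint:
  R: 50 + 77.9 = 127.9 → 128
  G: 48 + 0.38×(255−48) = 48 + 78.66 = 126.66 → 127
  B: 159 + 0.38×(255−159) = 159 + 36.48 = 195.48 → 195
  → #807fc3
57% tone:
  R: 50 + 0.57×(128−50) = 50 + 44.46 = 94.46 → 94
  G: 48 + 0.57×(128−48) = 48 + 45.6 = 93.6 → 94
  B: 159 + 0.57×(128−159) = 159 − 17.67 = 141.33 → 141
  → #5e5e8d

#807fc3, #5e5e8d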